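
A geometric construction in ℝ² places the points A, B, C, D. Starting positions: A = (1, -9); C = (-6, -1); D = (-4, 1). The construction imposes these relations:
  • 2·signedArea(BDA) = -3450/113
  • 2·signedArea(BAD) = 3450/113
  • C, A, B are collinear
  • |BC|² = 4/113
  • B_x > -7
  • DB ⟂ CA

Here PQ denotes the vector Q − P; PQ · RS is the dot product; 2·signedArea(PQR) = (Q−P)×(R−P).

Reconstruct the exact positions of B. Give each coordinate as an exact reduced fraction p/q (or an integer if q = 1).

1. B_x = -692/113  [C, A, B are collinear ∩ DB ⟂ CA]
2. B_y = -97/113  [C, A, B are collinear ∩ DB ⟂ CA]
   → B = (-692/113, -97/113)

B = (-692/113, -97/113)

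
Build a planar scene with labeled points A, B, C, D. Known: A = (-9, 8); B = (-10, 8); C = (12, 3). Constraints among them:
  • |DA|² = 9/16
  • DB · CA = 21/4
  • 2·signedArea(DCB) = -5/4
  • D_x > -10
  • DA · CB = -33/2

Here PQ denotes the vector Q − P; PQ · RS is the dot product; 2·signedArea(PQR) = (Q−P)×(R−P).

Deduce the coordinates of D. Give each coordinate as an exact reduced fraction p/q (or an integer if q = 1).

1. D_x = -39/4  [2·signedArea(DCB) = -5/4 ∩ DA · CB = -33/2]
2. D_y = 8  [2·signedArea(DCB) = -5/4 ∩ DA · CB = -33/2]
   → D = (-39/4, 8)

D = (-39/4, 8)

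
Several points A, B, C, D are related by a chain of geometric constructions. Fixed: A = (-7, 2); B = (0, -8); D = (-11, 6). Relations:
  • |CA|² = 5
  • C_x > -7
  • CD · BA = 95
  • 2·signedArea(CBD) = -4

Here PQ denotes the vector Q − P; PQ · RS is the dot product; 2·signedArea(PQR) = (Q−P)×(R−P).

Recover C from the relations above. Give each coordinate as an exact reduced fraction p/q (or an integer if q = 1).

1. C_x = -6  [2·signedArea(CBD) = -4 ∩ CD · BA = 95]
2. C_y = 0  [2·signedArea(CBD) = -4 ∩ CD · BA = 95]
   → C = (-6, 0)

C = (-6, 0)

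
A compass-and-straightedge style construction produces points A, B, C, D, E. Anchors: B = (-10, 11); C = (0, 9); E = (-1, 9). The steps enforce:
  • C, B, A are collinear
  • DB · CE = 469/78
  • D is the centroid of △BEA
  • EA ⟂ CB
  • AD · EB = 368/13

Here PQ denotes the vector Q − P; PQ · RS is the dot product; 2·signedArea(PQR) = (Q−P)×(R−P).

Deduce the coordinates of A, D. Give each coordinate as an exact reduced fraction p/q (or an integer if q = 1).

1. A_x = -25/26  [C, B, A are collinear ∩ EA ⟂ CB]
2. A_y = 239/26  [C, B, A are collinear ∩ EA ⟂ CB]
   → A = (-25/26, 239/26)
3. D_x = -311/78  [D is the centroid of △BEA]
4. D_y = 253/26  [D is the centroid of △BEA]
   → D = (-311/78, 253/26)

A = (-25/26, 239/26)
D = (-311/78, 253/26)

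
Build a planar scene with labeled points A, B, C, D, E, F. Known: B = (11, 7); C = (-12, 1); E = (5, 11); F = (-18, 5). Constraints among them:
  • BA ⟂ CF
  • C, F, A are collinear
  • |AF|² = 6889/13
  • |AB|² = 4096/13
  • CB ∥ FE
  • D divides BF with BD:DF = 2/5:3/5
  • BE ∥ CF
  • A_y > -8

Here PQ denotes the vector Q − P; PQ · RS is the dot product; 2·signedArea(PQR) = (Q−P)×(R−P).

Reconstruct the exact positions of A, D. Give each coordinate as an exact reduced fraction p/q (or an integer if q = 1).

A = (15/13, -101/13)
D = (-3/5, 31/5)

1. A_x = 15/13  [C, F, A are collinear ∩ BA ⟂ CF]
2. A_y = -101/13  [C, F, A are collinear ∩ BA ⟂ CF]
   → A = (15/13, -101/13)
3. D_x = -3/5  [D divides BF with BD:DF = 2/5:3/5]
4. D_y = 31/5  [D divides BF with BD:DF = 2/5:3/5]
   → D = (-3/5, 31/5)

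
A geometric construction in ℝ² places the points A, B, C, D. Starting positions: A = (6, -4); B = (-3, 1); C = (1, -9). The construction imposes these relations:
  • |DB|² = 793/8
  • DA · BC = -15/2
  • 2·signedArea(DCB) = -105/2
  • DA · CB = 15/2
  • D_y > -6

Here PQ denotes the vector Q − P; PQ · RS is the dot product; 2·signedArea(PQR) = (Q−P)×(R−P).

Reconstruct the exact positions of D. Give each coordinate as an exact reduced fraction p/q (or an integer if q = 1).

1. D_x = 19/4  [DA · BC = -15/2 ∩ 2·signedArea(DCB) = -105/2]
2. D_y = -21/4  [DA · BC = -15/2 ∩ 2·signedArea(DCB) = -105/2]
   → D = (19/4, -21/4)

D = (19/4, -21/4)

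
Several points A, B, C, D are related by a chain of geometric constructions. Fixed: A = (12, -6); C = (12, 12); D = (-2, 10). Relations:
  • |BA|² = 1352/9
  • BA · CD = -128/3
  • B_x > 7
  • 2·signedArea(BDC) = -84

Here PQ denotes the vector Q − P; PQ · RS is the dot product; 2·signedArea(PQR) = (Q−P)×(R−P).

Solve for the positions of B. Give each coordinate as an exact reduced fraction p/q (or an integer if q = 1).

1. B_x = 22/3  [2·signedArea(BDC) = -84 ∩ BA · CD = -128/3]
2. B_y = 16/3  [2·signedArea(BDC) = -84 ∩ BA · CD = -128/3]
   → B = (22/3, 16/3)

B = (22/3, 16/3)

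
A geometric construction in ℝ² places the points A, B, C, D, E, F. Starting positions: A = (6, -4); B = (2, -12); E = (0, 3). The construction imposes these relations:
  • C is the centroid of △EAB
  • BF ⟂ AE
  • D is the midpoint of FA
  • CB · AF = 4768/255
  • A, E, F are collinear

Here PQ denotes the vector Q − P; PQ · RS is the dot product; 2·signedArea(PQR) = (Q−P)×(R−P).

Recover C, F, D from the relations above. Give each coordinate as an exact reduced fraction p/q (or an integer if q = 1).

1. C_x = 8/3  [C is the centroid of △EAB]
2. C_y = -13/3  [C is the centroid of △EAB]
   → C = (8/3, -13/3)
3. F_x = 702/85  [A, E, F are collinear ∩ BF ⟂ AE]
4. F_y = -564/85  [A, E, F are collinear ∩ BF ⟂ AE]
   → F = (702/85, -564/85)
5. D_x = 606/85  [D is the midpoint of FA]
6. D_y = -452/85  [D is the midpoint of FA]
   → D = (606/85, -452/85)

C = (8/3, -13/3)
D = (606/85, -452/85)
F = (702/85, -564/85)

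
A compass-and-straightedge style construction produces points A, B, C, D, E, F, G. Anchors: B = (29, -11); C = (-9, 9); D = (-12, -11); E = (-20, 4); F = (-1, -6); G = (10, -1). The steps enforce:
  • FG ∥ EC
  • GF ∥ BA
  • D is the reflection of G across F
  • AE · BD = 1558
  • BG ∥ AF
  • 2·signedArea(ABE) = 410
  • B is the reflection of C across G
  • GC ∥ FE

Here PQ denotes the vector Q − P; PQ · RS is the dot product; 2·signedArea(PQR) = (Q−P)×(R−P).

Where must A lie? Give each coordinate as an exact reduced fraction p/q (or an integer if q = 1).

1. A_x = 18  [BG ∥ AF ∩ GF ∥ BA]
2. A_y = -16  [BG ∥ AF ∩ GF ∥ BA]
   → A = (18, -16)

A = (18, -16)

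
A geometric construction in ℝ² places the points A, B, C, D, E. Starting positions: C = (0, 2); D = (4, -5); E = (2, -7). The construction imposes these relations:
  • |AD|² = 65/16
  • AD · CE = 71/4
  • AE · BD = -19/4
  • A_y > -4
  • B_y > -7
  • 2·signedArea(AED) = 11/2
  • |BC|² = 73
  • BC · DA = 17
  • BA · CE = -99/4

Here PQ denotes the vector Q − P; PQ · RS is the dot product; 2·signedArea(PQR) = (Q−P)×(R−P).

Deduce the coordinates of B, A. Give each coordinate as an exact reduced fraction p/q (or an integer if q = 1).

A = (3, -13/4)
B = (3, -6)

1. A_x = 3  [2·signedArea(AED) = 11/2 ∩ AD · CE = 71/4]
2. A_y = -13/4  [2·signedArea(AED) = 11/2 ∩ AD · CE = 71/4]
   → A = (3, -13/4)
3. B_x = 3  [BA · CE = -99/4 ∩ BC · DA = 17]
4. B_y = -6  [BA · CE = -99/4 ∩ BC · DA = 17]
   → B = (3, -6)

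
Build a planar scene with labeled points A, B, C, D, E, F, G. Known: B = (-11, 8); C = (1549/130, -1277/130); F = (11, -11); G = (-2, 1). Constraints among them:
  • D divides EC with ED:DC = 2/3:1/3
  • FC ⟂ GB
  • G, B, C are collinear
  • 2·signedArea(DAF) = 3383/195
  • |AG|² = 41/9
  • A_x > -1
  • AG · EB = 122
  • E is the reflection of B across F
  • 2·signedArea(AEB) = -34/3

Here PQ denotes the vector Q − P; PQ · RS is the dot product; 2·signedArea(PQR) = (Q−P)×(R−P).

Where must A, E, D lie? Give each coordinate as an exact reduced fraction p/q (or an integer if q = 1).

A = (-2/3, -2/3)
D = (3694/195, -3227/195)
E = (33, -30)

1. E_x = 33  [E is the reflection of B across F]
2. E_y = -30  [E is the reflection of B across F]
   → E = (33, -30)
3. D_x = 3694/195  [D divides EC with ED:DC = 2/3:1/3]
4. D_y = -3227/195  [D divides EC with ED:DC = 2/3:1/3]
   → D = (3694/195, -3227/195)
5. A_x = -2/3  [2·signedArea(AEB) = -34/3 ∩ AG · EB = 122]
6. A_y = -2/3  [2·signedArea(AEB) = -34/3 ∩ AG · EB = 122]
   → A = (-2/3, -2/3)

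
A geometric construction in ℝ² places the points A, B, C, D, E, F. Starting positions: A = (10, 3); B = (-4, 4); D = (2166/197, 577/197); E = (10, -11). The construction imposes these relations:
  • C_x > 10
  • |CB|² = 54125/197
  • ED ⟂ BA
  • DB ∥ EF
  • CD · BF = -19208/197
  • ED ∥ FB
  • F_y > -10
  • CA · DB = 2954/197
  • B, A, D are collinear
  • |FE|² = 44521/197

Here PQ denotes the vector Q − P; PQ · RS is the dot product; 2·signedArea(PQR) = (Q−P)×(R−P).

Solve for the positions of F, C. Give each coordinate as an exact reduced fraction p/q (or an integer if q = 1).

1. F_x = -984/197  [ED ∥ FB ∩ DB ∥ EF]
2. F_y = -1956/197  [ED ∥ FB ∩ DB ∥ EF]
   → F = (-984/197, -1956/197)
3. C_x = 2068/197  [CA · DB = 2954/197 ∩ CD · BF = -19208/197]
4. C_y = -795/197  [CA · DB = 2954/197 ∩ CD · BF = -19208/197]
   → C = (2068/197, -795/197)

C = (2068/197, -795/197)
F = (-984/197, -1956/197)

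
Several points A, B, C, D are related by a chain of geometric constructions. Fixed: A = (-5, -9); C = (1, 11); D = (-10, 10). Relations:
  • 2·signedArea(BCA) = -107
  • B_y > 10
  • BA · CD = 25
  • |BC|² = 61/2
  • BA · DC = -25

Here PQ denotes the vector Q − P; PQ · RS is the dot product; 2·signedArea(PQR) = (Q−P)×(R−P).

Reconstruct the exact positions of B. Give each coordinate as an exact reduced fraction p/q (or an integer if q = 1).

1. B_x = -9/2  [BA · DC = -25 ∩ 2·signedArea(BCA) = -107]
2. B_y = 21/2  [BA · DC = -25 ∩ 2·signedArea(BCA) = -107]
   → B = (-9/2, 21/2)

B = (-9/2, 21/2)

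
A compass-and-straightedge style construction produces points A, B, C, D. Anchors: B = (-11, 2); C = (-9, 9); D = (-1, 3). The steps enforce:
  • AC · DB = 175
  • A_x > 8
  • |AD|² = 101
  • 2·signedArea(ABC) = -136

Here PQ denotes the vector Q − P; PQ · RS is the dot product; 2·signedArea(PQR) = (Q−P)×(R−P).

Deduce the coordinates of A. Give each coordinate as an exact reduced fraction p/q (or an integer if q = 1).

A = (9, 4)

1. A_x = 9  [2·signedArea(ABC) = -136 ∩ AC · DB = 175]
2. A_y = 4  [2·signedArea(ABC) = -136 ∩ AC · DB = 175]
   → A = (9, 4)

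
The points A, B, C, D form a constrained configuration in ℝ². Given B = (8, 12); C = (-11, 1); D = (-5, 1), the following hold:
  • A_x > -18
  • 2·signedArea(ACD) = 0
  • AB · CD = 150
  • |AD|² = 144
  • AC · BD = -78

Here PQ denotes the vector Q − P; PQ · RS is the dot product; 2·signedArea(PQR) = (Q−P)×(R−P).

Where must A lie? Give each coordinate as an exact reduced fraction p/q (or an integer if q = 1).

A = (-17, 1)

1. A_x = -17  [2·signedArea(ACD) = 0 ∩ AB · CD = 150]
2. A_y = 1  [2·signedArea(ACD) = 0 ∩ AB · CD = 150]
   → A = (-17, 1)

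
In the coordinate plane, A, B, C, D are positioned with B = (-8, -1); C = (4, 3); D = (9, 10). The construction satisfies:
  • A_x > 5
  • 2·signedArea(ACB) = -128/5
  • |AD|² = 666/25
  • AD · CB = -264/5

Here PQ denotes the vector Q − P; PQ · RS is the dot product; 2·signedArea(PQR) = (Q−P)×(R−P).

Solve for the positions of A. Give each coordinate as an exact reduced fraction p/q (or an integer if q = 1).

1. A_x = 6  [2·signedArea(ACB) = -128/5 ∩ AD · CB = -264/5]
2. A_y = 29/5  [2·signedArea(ACB) = -128/5 ∩ AD · CB = -264/5]
   → A = (6, 29/5)

A = (6, 29/5)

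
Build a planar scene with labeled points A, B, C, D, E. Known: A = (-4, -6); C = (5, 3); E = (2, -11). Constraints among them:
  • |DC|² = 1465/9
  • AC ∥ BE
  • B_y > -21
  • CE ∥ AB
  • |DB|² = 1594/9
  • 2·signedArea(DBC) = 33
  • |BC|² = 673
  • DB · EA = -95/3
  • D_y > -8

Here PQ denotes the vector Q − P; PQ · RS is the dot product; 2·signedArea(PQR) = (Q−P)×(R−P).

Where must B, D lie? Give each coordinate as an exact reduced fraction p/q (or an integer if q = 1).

B = (-7, -20)
D = (-2, -23/3)

1. B_x = -7  [AC ∥ BE ∩ CE ∥ AB]
2. B_y = -20  [AC ∥ BE ∩ CE ∥ AB]
   → B = (-7, -20)
3. D_x = -2  [2·signedArea(DBC) = 33 ∩ DB · EA = -95/3]
4. D_y = -23/3  [2·signedArea(DBC) = 33 ∩ DB · EA = -95/3]
   → D = (-2, -23/3)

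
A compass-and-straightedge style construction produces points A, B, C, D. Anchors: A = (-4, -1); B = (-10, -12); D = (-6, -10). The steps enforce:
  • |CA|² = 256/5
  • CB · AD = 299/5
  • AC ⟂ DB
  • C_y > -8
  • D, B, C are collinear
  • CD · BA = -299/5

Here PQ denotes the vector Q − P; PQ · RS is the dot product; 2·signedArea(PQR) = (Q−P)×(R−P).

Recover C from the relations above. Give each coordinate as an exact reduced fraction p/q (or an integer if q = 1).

C = (-4/5, -37/5)

1. C_x = -4/5  [D, B, C are collinear ∩ AC ⟂ DB]
2. C_y = -37/5  [D, B, C are collinear ∩ AC ⟂ DB]
   → C = (-4/5, -37/5)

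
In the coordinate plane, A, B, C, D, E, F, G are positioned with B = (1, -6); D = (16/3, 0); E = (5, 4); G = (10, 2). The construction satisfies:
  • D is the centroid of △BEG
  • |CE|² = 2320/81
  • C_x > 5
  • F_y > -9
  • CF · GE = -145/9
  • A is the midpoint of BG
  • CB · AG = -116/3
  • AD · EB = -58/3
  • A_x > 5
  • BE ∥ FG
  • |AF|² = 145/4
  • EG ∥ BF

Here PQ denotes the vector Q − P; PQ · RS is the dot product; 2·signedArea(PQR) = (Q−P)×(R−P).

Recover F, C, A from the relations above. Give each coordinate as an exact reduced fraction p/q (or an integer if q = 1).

1. F_x = 6  [BE ∥ FG ∩ EG ∥ BF]
2. F_y = -8  [BE ∥ FG ∩ EG ∥ BF]
   → F = (6, -8)
3. A_x = 11/2  [A is the midpoint of BG]
4. A_y = -2  [A is the midpoint of BG]
   → A = (11/2, -2)
5. C_x = 49/9  [CF · GE = -145/9 ∩ CB · AG = -116/3]
6. C_y = -4/3  [CF · GE = -145/9 ∩ CB · AG = -116/3]
   → C = (49/9, -4/3)

A = (11/2, -2)
C = (49/9, -4/3)
F = (6, -8)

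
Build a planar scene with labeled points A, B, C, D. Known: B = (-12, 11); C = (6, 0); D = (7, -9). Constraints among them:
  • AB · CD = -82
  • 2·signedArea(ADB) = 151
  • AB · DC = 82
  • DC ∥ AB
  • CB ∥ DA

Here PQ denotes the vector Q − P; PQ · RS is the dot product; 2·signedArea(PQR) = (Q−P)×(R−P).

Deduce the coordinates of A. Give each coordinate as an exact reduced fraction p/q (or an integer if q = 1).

A = (-11, 2)

1. A_x = -11  [DC ∥ AB ∩ CB ∥ DA]
2. A_y = 2  [DC ∥ AB ∩ CB ∥ DA]
   → A = (-11, 2)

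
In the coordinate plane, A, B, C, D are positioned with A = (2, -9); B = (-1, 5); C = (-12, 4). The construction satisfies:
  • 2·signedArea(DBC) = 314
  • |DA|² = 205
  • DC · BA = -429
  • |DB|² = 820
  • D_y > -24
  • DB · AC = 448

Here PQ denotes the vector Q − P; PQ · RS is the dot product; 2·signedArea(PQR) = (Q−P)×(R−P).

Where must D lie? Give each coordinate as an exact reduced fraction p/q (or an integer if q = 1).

1. D_x = 5  [DB · AC = 448 ∩ DC · BA = -429]
2. D_y = -23  [DB · AC = 448 ∩ DC · BA = -429]
   → D = (5, -23)

D = (5, -23)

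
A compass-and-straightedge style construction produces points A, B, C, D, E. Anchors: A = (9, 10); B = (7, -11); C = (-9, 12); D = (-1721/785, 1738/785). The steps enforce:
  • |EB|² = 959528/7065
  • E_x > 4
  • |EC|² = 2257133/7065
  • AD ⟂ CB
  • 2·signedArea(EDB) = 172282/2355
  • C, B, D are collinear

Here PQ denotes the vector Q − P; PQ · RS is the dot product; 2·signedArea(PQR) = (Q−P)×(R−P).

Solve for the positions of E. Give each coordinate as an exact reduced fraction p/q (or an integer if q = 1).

E = (3613/785, 953/2355)

1. E_x = 3613/785  [line 10373/785·x + 7216/785·y + -151987/2355 = 0 ∩ |EC|² = 2257133/7065]
2. E_y = 953/2355  [line 10373/785·x + 7216/785·y + -151987/2355 = 0 ∩ |EC|² = 2257133/7065]
   → E = (3613/785, 953/2355)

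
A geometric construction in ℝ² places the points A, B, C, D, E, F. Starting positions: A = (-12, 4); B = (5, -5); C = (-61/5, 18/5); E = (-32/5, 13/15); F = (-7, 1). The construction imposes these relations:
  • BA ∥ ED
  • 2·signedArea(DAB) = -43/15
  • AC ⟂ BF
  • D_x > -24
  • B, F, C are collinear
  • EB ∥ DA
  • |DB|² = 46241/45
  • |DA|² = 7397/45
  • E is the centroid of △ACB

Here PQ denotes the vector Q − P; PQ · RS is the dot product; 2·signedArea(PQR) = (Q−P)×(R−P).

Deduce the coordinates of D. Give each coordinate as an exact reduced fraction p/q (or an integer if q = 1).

D = (-117/5, 148/15)

1. D_x = -117/5  [EB ∥ DA ∩ BA ∥ ED]
2. D_y = 148/15  [EB ∥ DA ∩ BA ∥ ED]
   → D = (-117/5, 148/15)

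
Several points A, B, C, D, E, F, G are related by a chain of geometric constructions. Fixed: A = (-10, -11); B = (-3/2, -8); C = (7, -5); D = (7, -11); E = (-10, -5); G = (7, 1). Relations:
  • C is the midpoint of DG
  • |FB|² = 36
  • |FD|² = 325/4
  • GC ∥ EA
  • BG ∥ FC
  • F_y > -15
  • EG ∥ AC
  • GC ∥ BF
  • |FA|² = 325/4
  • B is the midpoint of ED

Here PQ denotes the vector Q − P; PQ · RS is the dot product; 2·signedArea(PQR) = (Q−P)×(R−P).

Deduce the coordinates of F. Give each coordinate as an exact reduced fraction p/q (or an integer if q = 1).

1. F_x = -3/2  [BG ∥ FC ∩ GC ∥ BF]
2. F_y = -14  [BG ∥ FC ∩ GC ∥ BF]
   → F = (-3/2, -14)

F = (-3/2, -14)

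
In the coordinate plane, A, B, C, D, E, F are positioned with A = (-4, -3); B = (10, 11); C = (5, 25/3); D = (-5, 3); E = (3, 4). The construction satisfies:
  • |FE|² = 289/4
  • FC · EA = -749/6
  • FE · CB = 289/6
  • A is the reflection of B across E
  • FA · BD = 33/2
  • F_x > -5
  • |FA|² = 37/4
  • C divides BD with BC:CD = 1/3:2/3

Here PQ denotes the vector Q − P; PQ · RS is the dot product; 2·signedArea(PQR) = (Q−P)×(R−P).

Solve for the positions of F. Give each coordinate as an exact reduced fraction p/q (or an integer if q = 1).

F = (-9/2, 0)

1. F_x = -9/2  [FA · BD = 33/2 ∩ FC · EA = -749/6]
2. F_y = 0  [FA · BD = 33/2 ∩ FC · EA = -749/6]
   → F = (-9/2, 0)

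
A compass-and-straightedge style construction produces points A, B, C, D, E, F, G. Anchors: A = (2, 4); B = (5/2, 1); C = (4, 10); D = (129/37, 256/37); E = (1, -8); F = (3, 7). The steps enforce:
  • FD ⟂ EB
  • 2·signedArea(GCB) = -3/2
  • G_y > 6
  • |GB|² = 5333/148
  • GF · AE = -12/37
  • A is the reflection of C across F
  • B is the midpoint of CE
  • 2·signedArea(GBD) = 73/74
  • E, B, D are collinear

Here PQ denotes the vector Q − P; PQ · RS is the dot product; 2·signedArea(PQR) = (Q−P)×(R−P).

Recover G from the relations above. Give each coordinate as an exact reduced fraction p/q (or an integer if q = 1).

G = (123/37, 257/37)

1. G_x = 123/37  [GF · AE = -12/37 ∩ 2·signedArea(GCB) = -3/2]
2. G_y = 257/37  [GF · AE = -12/37 ∩ 2·signedArea(GCB) = -3/2]
   → G = (123/37, 257/37)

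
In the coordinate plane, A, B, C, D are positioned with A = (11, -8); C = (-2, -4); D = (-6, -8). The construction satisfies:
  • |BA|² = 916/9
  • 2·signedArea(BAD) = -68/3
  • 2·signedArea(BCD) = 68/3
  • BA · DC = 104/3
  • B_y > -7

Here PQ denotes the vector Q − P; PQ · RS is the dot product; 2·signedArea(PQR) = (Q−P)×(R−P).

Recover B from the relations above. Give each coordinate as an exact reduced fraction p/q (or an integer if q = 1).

B = (1, -20/3)

1. B_x = 1  [2·signedArea(BAD) = -68/3 ∩ 2·signedArea(BCD) = 68/3]
2. B_y = -20/3  [2·signedArea(BAD) = -68/3 ∩ 2·signedArea(BCD) = 68/3]
   → B = (1, -20/3)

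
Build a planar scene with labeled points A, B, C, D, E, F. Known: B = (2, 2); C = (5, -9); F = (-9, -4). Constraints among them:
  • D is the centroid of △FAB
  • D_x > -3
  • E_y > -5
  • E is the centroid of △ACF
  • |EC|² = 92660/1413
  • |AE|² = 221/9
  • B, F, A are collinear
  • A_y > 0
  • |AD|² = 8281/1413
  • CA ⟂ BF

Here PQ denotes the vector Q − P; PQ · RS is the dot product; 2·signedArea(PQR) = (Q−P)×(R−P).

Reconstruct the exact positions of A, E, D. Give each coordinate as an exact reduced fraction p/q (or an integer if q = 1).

1. A_x = -49/157  [B, F, A are collinear ∩ CA ⟂ BF]
2. A_y = 116/157  [B, F, A are collinear ∩ CA ⟂ BF]
   → A = (-49/157, 116/157)
3. E_x = -677/471  [E is the centroid of △ACF]
4. E_y = -1925/471  [E is the centroid of △ACF]
   → E = (-677/471, -1925/471)
5. D_x = -1148/471  [D is the centroid of △FAB]
6. D_y = -66/157  [D is the centroid of △FAB]
   → D = (-1148/471, -66/157)

A = (-49/157, 116/157)
D = (-1148/471, -66/157)
E = (-677/471, -1925/471)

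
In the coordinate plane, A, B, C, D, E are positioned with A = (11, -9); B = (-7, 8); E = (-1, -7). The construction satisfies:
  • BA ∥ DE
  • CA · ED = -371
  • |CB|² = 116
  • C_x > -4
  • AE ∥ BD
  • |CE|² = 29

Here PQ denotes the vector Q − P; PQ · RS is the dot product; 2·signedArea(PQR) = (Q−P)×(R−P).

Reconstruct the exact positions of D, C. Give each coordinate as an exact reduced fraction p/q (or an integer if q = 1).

1. D_x = -19  [BA ∥ DE ∩ AE ∥ BD]
2. D_y = 10  [BA ∥ DE ∩ AE ∥ BD]
   → D = (-19, 10)
3. C_x = -3  [line 18·x + -17·y + 20 = 0 ∩ |CE|² = 29]
4. C_y = -2  [line 18·x + -17·y + 20 = 0 ∩ |CE|² = 29]
   → C = (-3, -2)

C = (-3, -2)
D = (-19, 10)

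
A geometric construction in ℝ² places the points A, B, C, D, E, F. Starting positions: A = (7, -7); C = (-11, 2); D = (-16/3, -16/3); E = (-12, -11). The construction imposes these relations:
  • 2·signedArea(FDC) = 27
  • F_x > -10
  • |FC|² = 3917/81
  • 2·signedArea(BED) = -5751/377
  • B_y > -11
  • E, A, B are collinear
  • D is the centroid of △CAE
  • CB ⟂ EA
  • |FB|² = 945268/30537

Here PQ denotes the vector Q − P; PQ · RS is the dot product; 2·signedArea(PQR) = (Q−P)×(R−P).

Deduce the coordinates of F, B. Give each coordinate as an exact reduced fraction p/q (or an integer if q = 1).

B = (-3175/377, -3863/377)
F = (-85/9, -43/9)

1. F_x = -85/9  [line -22/3·x + -17/3·y + -289/3 = 0 ∩ |FC|² = 3917/81]
2. F_y = -43/9  [line -22/3·x + -17/3·y + -289/3 = 0 ∩ |FC|² = 3917/81]
   → F = (-85/9, -43/9)
3. B_x = -3175/377  [E, A, B are collinear ∩ CB ⟂ EA]
4. B_y = -3863/377  [E, A, B are collinear ∩ CB ⟂ EA]
   → B = (-3175/377, -3863/377)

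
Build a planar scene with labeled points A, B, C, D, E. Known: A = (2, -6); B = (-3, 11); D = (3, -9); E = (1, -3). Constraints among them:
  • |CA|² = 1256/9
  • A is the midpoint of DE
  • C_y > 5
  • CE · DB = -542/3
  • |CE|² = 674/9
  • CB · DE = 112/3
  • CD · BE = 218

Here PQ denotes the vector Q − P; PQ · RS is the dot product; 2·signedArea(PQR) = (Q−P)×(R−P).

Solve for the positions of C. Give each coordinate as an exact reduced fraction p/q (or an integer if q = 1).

1. C_x = -4/3  [CB · DE = 112/3 ∩ CE · DB = -542/3]
2. C_y = 16/3  [CB · DE = 112/3 ∩ CE · DB = -542/3]
   → C = (-4/3, 16/3)

C = (-4/3, 16/3)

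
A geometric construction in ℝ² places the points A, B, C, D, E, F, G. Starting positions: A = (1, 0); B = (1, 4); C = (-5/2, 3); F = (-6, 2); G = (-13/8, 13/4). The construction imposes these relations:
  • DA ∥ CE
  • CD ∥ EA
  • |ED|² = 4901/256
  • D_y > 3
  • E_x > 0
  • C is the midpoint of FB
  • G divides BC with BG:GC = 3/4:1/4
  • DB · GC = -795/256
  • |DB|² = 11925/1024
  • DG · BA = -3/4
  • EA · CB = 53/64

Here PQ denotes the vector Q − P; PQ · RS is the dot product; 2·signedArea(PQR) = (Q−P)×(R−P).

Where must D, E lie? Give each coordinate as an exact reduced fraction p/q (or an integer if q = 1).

1. D_x = -73/32  [DB · GC = -795/256 ∩ DG · BA = -3/4]
2. D_y = 49/16  [DB · GC = -795/256 ∩ DG · BA = -3/4]
   → D = (-73/32, 49/16)
3. E_x = 25/32  [CD ∥ EA ∩ DA ∥ CE]
4. E_y = -1/16  [CD ∥ EA ∩ DA ∥ CE]
   → E = (25/32, -1/16)

D = (-73/32, 49/16)
E = (25/32, -1/16)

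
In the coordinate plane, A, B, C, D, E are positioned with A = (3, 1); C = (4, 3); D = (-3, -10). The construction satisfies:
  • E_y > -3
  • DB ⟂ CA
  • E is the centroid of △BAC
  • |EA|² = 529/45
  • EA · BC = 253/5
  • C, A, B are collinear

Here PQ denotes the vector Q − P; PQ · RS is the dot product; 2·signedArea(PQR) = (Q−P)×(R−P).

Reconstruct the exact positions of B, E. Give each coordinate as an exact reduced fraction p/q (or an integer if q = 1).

B = (-13/5, -51/5)
E = (22/15, -31/15)

1. B_x = -13/5  [C, A, B are collinear ∩ DB ⟂ CA]
2. B_y = -51/5  [C, A, B are collinear ∩ DB ⟂ CA]
   → B = (-13/5, -51/5)
3. E_x = 22/15  [E is the centroid of △BAC]
4. E_y = -31/15  [E is the centroid of △BAC]
   → E = (22/15, -31/15)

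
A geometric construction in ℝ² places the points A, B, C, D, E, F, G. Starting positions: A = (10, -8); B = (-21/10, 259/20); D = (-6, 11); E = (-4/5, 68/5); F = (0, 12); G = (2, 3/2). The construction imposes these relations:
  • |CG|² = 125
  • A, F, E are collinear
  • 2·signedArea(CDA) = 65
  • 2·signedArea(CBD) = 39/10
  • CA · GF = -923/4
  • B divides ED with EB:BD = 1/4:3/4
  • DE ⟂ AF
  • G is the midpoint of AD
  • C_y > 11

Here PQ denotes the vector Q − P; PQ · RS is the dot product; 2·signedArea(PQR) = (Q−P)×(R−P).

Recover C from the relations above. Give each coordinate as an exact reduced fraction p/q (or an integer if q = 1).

C = (-3, 23/2)

1. C_x = -3  [2·signedArea(CBD) = 39/10 ∩ 2·signedArea(CDA) = 65]
2. C_y = 23/2  [2·signedArea(CBD) = 39/10 ∩ 2·signedArea(CDA) = 65]
   → C = (-3, 23/2)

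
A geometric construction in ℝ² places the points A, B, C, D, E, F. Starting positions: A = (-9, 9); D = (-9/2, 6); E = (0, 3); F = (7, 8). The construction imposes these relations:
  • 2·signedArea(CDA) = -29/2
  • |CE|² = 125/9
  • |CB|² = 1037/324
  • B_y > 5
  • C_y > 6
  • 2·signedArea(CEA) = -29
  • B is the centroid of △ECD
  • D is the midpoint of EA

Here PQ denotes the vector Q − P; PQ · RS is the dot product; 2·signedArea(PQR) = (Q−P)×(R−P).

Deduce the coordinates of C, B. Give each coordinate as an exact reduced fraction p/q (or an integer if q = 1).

B = (-31/18, 47/9)
C = (-2/3, 20/3)

1. C_x = -2/3  [line -6·x + -9·y + 56 = 0 ∩ |CE|² = 125/9]
2. C_y = 20/3  [line -6·x + -9·y + 56 = 0 ∩ |CE|² = 125/9]
   → C = (-2/3, 20/3)
3. B_x = -31/18  [B is the centroid of △ECD]
4. B_y = 47/9  [B is the centroid of △ECD]
   → B = (-31/18, 47/9)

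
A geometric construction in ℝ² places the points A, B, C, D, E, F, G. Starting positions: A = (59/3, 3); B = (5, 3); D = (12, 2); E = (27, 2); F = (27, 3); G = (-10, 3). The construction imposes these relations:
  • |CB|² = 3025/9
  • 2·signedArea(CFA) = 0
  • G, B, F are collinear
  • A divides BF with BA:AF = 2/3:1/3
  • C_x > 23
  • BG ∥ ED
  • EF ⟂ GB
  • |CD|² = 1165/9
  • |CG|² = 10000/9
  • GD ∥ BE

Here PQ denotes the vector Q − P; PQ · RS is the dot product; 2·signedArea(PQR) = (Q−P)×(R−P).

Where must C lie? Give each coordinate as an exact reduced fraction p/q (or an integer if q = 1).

C = (70/3, 3)

1. C_y = 3  [2·signedArea(CFA) = 0]
2. C_x = 70/3  [|CD|² = 1165/9]
   → C = (70/3, 3)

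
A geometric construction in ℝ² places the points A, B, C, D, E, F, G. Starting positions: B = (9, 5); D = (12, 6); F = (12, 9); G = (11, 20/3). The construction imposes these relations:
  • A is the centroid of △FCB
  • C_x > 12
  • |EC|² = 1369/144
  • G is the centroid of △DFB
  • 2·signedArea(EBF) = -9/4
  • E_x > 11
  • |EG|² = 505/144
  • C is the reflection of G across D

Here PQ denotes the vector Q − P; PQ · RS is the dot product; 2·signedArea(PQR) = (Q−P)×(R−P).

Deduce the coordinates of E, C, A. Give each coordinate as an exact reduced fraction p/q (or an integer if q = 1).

A = (34/3, 58/9)
C = (13, 16/3)
E = (12, 33/4)

1. E_x = 12  [line -4·x + 3·y + 93/4 = 0 ∩ |EG|² = 505/144]
2. E_y = 33/4  [line -4·x + 3·y + 93/4 = 0 ∩ |EG|² = 505/144]
   → E = (12, 33/4)
3. C_x = 13  [C is the reflection of G across D]
4. C_y = 16/3  [C is the reflection of G across D]
   → C = (13, 16/3)
5. A_x = 34/3  [A is the centroid of △FCB]
6. A_y = 58/9  [A is the centroid of △FCB]
   → A = (34/3, 58/9)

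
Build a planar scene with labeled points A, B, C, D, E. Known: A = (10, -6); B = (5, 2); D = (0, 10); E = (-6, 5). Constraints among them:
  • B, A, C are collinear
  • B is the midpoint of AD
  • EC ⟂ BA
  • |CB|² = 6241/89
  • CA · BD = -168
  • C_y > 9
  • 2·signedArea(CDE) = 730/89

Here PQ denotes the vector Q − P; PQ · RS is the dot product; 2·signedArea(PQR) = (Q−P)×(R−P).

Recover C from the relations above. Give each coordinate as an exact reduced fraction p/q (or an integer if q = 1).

1. C_x = 50/89  [B, A, C are collinear ∩ EC ⟂ BA]
2. C_y = 810/89  [B, A, C are collinear ∩ EC ⟂ BA]
   → C = (50/89, 810/89)

C = (50/89, 810/89)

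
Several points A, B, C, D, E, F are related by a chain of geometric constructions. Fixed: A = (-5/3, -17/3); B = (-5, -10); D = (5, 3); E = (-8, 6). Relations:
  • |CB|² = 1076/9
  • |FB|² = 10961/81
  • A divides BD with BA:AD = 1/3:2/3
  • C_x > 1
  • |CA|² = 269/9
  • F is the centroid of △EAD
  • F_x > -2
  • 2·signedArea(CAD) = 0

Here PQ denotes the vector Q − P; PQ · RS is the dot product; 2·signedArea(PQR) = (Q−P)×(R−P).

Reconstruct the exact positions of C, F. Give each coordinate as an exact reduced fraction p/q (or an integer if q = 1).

1. C_x = 5/3  [line -26/3·x + 20/3·y + 70/3 = 0 ∩ |CB|² = 1076/9]
2. C_y = -4/3  [line -26/3·x + 20/3·y + 70/3 = 0 ∩ |CB|² = 1076/9]
   → C = (5/3, -4/3)
3. F_x = -14/9  [F is the centroid of △EAD]
4. F_y = 10/9  [F is the centroid of △EAD]
   → F = (-14/9, 10/9)

C = (5/3, -4/3)
F = (-14/9, 10/9)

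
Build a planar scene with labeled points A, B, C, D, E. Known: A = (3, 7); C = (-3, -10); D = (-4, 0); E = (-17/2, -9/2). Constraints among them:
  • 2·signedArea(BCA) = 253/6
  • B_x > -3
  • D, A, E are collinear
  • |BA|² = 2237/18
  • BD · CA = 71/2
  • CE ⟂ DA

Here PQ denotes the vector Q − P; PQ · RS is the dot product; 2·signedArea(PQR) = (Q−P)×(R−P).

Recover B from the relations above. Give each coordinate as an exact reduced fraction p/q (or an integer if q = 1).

B = (-17/6, -5/2)

1. B_x = -17/6  [2·signedArea(BCA) = 253/6 ∩ BD · CA = 71/2]
2. B_y = -5/2  [2·signedArea(BCA) = 253/6 ∩ BD · CA = 71/2]
   → B = (-17/6, -5/2)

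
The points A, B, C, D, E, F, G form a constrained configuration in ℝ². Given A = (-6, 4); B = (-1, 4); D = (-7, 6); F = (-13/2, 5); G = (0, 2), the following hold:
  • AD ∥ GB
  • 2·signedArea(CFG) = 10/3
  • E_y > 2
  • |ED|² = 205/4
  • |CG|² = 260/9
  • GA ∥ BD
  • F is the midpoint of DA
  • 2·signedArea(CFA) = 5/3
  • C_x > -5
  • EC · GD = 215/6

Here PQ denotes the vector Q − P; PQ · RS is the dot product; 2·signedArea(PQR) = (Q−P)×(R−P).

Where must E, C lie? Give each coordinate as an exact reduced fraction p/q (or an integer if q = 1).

C = (-14/3, 14/3)
E = (-1/2, 3)

1. C_x = -14/3  [2·signedArea(CFA) = 5/3 ∩ 2·signedArea(CFG) = 10/3]
2. C_y = 14/3  [2·signedArea(CFA) = 5/3 ∩ 2·signedArea(CFG) = 10/3]
   → C = (-14/3, 14/3)
3. E_x = -1/2  [line 7·x + -4·y + 31/2 = 0 ∩ |ED|² = 205/4]
4. E_y = 3  [line 7·x + -4·y + 31/2 = 0 ∩ |ED|² = 205/4]
   → E = (-1/2, 3)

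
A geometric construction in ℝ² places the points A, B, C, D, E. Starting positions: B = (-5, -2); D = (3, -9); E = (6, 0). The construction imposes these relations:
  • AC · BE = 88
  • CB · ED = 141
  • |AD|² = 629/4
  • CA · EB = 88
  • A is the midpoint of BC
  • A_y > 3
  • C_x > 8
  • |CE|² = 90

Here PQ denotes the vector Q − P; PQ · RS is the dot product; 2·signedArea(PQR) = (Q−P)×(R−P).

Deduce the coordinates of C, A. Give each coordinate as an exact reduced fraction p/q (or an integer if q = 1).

1. C_x = 9  [line 3·x + 9·y + -108 = 0 ∩ |CE|² = 90]
2. C_y = 9  [line 3·x + 9·y + -108 = 0 ∩ |CE|² = 90]
   → C = (9, 9)
3. A_x = 2  [A is the midpoint of BC]
4. A_y = 7/2  [A is the midpoint of BC]
   → A = (2, 7/2)

A = (2, 7/2)
C = (9, 9)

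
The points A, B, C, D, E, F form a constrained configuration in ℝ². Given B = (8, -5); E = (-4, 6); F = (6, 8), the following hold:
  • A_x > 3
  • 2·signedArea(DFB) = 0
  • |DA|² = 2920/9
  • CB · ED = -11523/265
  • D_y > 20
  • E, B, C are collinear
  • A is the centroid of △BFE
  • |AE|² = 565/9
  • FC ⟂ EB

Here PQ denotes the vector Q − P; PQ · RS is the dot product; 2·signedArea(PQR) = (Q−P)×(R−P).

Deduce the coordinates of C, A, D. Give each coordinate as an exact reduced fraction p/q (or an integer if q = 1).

A = (10/3, 3)
C = (116/265, 512/265)
D = (4, 21)

1. C_x = 116/265  [E, B, C are collinear ∩ FC ⟂ EB]
2. C_y = 512/265  [E, B, C are collinear ∩ FC ⟂ EB]
   → C = (116/265, 512/265)
3. A_x = 10/3  [A is the centroid of △BFE]
4. A_y = 3  [A is the centroid of △BFE]
   → A = (10/3, 3)
5. D_x = 4  [2·signedArea(DFB) = 0 ∩ CB · ED = -11523/265]
6. D_y = 21  [2·signedArea(DFB) = 0 ∩ CB · ED = -11523/265]
   → D = (4, 21)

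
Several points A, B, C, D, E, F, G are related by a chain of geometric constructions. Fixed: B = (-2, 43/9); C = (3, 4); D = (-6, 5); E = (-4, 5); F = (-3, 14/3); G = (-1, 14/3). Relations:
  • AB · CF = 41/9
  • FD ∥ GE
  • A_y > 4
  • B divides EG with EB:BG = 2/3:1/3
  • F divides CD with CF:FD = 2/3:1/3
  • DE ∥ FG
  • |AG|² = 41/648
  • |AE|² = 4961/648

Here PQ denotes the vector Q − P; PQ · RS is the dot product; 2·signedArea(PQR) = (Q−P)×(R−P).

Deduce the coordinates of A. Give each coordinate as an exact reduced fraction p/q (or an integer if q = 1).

A = (-5/4, 169/36)

1. A_x = -5/4  [line 6·x + -2/3·y + 287/27 = 0 ∩ |AG|² = 41/648]
2. A_y = 169/36  [line 6·x + -2/3·y + 287/27 = 0 ∩ |AG|² = 41/648]
   → A = (-5/4, 169/36)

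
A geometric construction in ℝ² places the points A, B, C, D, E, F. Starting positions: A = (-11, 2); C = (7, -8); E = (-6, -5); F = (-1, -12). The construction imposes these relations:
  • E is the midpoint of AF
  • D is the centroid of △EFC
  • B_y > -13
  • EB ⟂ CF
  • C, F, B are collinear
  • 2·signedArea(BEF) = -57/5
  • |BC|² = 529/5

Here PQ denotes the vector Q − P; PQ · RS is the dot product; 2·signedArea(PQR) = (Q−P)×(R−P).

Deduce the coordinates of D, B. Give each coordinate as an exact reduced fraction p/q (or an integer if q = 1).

1. D_x = 0  [D is the centroid of △EFC]
2. D_y = -25/3  [D is the centroid of △EFC]
   → D = (0, -25/3)
3. B_x = -11/5  [C, F, B are collinear ∩ EB ⟂ CF]
4. B_y = -63/5  [C, F, B are collinear ∩ EB ⟂ CF]
   → B = (-11/5, -63/5)

B = (-11/5, -63/5)
D = (0, -25/3)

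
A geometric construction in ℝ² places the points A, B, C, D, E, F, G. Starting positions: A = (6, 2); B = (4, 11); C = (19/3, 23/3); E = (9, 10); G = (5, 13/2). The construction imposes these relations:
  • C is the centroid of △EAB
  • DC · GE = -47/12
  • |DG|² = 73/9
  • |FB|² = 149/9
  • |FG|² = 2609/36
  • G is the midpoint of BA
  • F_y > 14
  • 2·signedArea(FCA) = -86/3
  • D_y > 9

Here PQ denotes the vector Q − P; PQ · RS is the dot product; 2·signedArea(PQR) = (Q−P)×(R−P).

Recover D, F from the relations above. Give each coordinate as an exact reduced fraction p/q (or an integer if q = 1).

D = (6, 55/6)
F = (5/3, 43/3)

1. D_x = 6  [line -4·x + -7/2·y + 673/12 = 0 ∩ |DG|² = 73/9]
2. D_y = 55/6  [line -4·x + -7/2·y + 673/12 = 0 ∩ |DG|² = 73/9]
   → D = (6, 55/6)
3. F_x = 5/3  [line 17/3·x + -1/3·y + -14/3 = 0 ∩ |FB|² = 149/9]
4. F_y = 43/3  [line 17/3·x + -1/3·y + -14/3 = 0 ∩ |FB|² = 149/9]
   → F = (5/3, 43/3)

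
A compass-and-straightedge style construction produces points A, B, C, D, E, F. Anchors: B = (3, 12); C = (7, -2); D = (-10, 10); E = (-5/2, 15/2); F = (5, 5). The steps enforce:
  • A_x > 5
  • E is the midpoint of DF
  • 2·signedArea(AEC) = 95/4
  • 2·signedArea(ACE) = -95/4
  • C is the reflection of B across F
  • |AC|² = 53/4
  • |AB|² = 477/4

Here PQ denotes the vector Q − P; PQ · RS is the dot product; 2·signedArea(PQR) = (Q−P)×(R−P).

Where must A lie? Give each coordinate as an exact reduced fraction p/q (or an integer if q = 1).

A = (6, 3/2)

1. A_x = 6  [line -19/2·x + -19/2·y + 285/4 = 0 ∩ |AB|² = 477/4]
2. A_y = 3/2  [line -19/2·x + -19/2·y + 285/4 = 0 ∩ |AB|² = 477/4]
   → A = (6, 3/2)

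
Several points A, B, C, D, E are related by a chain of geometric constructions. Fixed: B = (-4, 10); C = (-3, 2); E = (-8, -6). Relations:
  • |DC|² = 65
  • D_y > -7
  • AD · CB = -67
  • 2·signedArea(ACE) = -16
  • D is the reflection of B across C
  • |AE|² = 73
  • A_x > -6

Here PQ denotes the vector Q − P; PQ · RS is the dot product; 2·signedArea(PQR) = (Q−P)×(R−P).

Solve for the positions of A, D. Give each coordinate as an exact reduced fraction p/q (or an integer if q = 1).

1. A_x = -5  [line 8·x + -5·y + 50 = 0 ∩ |AE|² = 73]
2. A_y = 2  [line 8·x + -5·y + 50 = 0 ∩ |AE|² = 73]
   → A = (-5, 2)
3. D_x = -2  [AD · CB = -67 ∩ D is the reflection of B across C]
4. D_y = -6  [AD · CB = -67 ∩ D is the reflection of B across C]
   → D = (-2, -6)

A = (-5, 2)
D = (-2, -6)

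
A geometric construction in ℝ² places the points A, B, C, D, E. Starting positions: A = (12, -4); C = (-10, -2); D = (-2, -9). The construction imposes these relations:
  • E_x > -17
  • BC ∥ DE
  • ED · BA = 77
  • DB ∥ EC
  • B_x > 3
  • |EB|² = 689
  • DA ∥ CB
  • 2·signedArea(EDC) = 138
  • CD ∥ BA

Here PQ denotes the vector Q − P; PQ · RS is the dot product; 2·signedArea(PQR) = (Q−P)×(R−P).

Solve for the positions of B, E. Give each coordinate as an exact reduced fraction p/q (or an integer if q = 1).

B = (4, 3)
E = (-16, -14)

1. B_x = 4  [CD ∥ BA ∩ DA ∥ CB]
2. B_y = 3  [CD ∥ BA ∩ DA ∥ CB]
   → B = (4, 3)
3. E_x = -16  [DB ∥ EC ∩ BC ∥ DE]
4. E_y = -14  [DB ∥ EC ∩ BC ∥ DE]
   → E = (-16, -14)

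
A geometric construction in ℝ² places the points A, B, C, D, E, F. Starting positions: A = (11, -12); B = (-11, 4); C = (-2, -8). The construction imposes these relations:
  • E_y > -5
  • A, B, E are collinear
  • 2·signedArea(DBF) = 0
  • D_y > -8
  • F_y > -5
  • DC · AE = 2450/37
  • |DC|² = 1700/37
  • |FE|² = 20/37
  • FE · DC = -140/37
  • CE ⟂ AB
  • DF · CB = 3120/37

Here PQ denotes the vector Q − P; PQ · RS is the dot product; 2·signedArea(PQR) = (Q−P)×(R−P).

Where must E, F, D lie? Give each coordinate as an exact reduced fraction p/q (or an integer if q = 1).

D = (176/37, -276/37)
E = (22/37, -164/37)
F = (0, -4)

1. E_x = 22/37  [A, B, E are collinear ∩ CE ⟂ AB]
2. E_y = -164/37  [A, B, E are collinear ∩ CE ⟂ AB]
   → E = (22/37, -164/37)
3. D_x = 176/37  [line 385/37·x + -280/37·y + -3920/37 = 0 ∩ |DC|² = 1700/37]
4. D_y = -276/37  [line 385/37·x + -280/37·y + -3920/37 = 0 ∩ |DC|² = 1700/37]
   → D = (176/37, -276/37)
5. F_x = 0  [FE · DC = -140/37 ∩ 2·signedArea(DBF) = 0]
6. F_y = -4  [FE · DC = -140/37 ∩ 2·signedArea(DBF) = 0]
   → F = (0, -4)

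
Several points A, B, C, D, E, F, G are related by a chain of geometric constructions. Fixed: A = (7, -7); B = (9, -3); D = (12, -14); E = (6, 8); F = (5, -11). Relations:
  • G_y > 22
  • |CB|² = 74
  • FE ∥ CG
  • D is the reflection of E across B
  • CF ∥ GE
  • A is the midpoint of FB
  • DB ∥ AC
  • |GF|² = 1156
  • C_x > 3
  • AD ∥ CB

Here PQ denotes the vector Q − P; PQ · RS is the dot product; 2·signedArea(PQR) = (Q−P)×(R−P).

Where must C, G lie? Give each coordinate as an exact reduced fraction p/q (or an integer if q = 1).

C = (4, 4)
G = (5, 23)

1. C_x = 4  [AD ∥ CB ∩ DB ∥ AC]
2. C_y = 4  [AD ∥ CB ∩ DB ∥ AC]
   → C = (4, 4)
3. G_x = 5  [CF ∥ GE ∩ FE ∥ CG]
4. G_y = 23  [CF ∥ GE ∩ FE ∥ CG]
   → G = (5, 23)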